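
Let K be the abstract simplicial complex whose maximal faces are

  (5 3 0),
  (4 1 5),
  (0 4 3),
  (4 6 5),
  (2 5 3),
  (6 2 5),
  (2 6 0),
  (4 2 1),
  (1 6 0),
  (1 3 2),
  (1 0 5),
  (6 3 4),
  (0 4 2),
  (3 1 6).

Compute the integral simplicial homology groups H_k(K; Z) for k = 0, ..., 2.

Order the vertices as 0 < 1 < 2 < 3 < 4 < 5 < 6. Listing each simplex with vertices in this order, K has dimension 2 with simplices:

  0-simplices (7): [0], [1], [2], [3], [4], [5], [6]
  1-simplices (21): [0,1], [0,2], [0,3], [0,4], [0,5], [0,6], [1,2], [1,3], [1,4], [1,5], [1,6], [2,3], [2,4], [2,5], [2,6], [3,4], [3,5], [3,6], [4,5], [4,6], [5,6]
  2-simplices (14): [0,1,5], [0,1,6], [0,2,4], [0,2,6], [0,3,4], [0,3,5], [1,2,3], [1,2,4], [1,3,6], [1,4,5], [2,3,5], [2,5,6], [3,4,6], [4,5,6]

so the chain groups are C_0 ≅ Z^7, C_1 ≅ Z^21, C_2 ≅ Z^14.

Boundary ∂_1: C_1 → C_0 maps an edge to its endpoints' difference, ∂[p,q] = q − p.
This gives a 7×21 integer matrix of rank 6; reducing to Smith normal form yields diagonal entries (1,1,1,1,1,1).

∂_2: C_2 → C_1 acts by ∂[p,q,r] = [q,r] − [p,r] + [p,q]. For instance
  ∂[0,2,4] = [2,4] − [0,4] + [0,2],
  ∂[0,2,6] = [2,6] − [0,6] + [0,2].
The resulting 21×14 matrix has rank 13, and its Smith normal form has invariant factors (1,1,1,1,1,1,1,1,1,1,1,1,1).

Computing H_k = (kernel of ∂_k) / (image of ∂_{k+1}):

  H_0: rank C_0 − rank ∂_1 = 7 − 6 = 1, and the invariant factors of ∂_1 are all 1, so H_0 ≅ Z.
  H_1: rank ker ∂_1 − rank ∂_2 = (21 − 6) − 13 = 2, and the invariant factors of ∂_2 are all 1, so H_1 ≅ Z^2.
  H_2: rank ker ∂_2 − rank ∂_3 = (14 − 13) − 0 = 1, and there is no ∂_3, so H_2 ≅ Z.

H_0 = Z,  H_1 = Z^2,  H_2 = Z.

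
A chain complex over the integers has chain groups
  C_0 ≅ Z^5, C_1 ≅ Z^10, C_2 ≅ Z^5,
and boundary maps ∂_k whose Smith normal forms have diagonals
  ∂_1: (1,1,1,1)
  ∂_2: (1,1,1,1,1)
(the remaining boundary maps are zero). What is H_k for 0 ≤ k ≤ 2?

H_0 = Z,  H_1 = Z,  H_2 = 0.

H_0: b_0 = 5 − 0 − 4 = 1; torsion from ∂_1 factors > 1: none. So H_0 = Z.
H_1: b_1 = 10 − 4 − 5 = 1; torsion from ∂_2 factors > 1: none. So H_1 = Z.
H_2: b_2 = 5 − 5 − 0 = 0; torsion from ∂_3 factors > 1: none. So H_2 = 0.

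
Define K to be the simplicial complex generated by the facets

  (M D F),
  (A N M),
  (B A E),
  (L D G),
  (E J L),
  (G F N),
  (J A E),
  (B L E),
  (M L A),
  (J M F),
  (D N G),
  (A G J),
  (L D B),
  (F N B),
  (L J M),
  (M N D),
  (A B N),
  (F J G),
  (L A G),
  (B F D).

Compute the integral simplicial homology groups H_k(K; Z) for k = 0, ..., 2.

Fix the vertex order A < B < D < E < F < G < J < L < M < N and write every simplex with vertices in increasing order. Then dim K = 2 and the simplices of K are:

  0-simplices (10): A, B, D, E, F, G, J, L, M, N
  1-simplices (30): AB, AE, AG, AJ, AL, AM, AN, BD, BE, BF, BL, BN, DF, DG, DL, DM, DN, EJ, EL, FG, FJ, FM, FN, GJ, GL, GN, JL, JM, LM, MN
  2-simplices (20): ABE, ABN, AEJ, AGJ, AGL, ALM, AMN, BDF, BDL, BEL, BFN, DFM, DGL, DGN, DMN, EJL, FGJ, FGN, FJM, JLM

giving chain groups C_0 ≅ Z^10, C_1 ≅ Z^30, C_2 ≅ Z^20.

∂_1: C_1 → C_0 is given by ∂[p,q] = [q] − [p]. For instance
  ∂FG = G − F.
This gives a 10×30 integer matrix of rank 9; reducing to Smith normal form yields diagonal entries (1,1,1,1,1,1,1,1,1).

The boundary map ∂_2: C_2 → C_1 acts by ∂[p,q,r] = [q,r] − [p,r] + [p,q]. For instance
  ∂ABN = BN − AN + AB,
  ∂DMN = MN − DN + DM.
This gives a 30×20 integer matrix of rank 20; reducing to Smith normal form yields diagonal entries (1,1,1,1,1,1,1,1,1,1,1,1,1,1,1,1,1,1,1,2).

Computing H_k = (kernel of ∂_k) / (image of ∂_{k+1}):

  H_0: rank C_0 − rank ∂_1 = 10 − 9 = 1, and the invariant factors of ∂_1 are all 1, so H_0 = Z.
  H_1: rank ker ∂_1 − rank ∂_2 = (30 − 9) − 20 = 1, and ∂_2 has invariant factor 2 > 1, so H_1 = Z ⊕ Z/2Z.
  H_2: rank ker ∂_2 − rank ∂_3 = (20 − 20) − 0 = 0, and there is no ∂_3, so H_2 = 0.

H_0 ≅ Z,  H_1 ≅ Z ⊕ Z/2Z,  H_2 = 0.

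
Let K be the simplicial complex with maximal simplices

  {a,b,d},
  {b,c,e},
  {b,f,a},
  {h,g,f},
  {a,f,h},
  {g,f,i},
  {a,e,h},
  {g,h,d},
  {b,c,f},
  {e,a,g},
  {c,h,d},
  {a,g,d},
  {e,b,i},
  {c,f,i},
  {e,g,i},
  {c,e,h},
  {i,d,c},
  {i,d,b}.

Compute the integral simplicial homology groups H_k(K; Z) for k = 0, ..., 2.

Fix the vertex order a < b < c < d < e < f < g < h < i and write every simplex with vertices in increasing order. Then dim K = 2 and the simplices of K are:

  0-simplices (9): a, b, c, d, e, f, g, h, i
  1-simplices (27): ab, ad, ae, af, ag, ah, bc, bd, be, bf, bi, cd, ce, cf, ch, ci, dg, dh, di, eg, eh, ei, fg, fh, fi, gh, gi
  2-simplices (18): abd, abf, adg, aeg, aeh, afh, bce, bcf, bdi, bei, cdh, cdi, ceh, cfi, dgh, egi, fgh, fgi

giving chain groups C_0 ≅ Z^9, C_1 ≅ Z^27, C_2 ≅ Z^18.

Boundary ∂_1: C_1 → C_0 is given by ∂[p,q] = [q] − [p].
The resulting 9×27 matrix has rank 8, and its Smith normal form has invariant factors (1,1,1,1,1,1,1,1).

Boundary ∂_2: C_2 → C_1 maps a triangle to the signed sum of its edges. For instance
  ∂afh = fh − ah + af,
  ∂abf = bf − af + ab.
The resulting 27×18 matrix has rank 18, and its Smith normal form has invariant factors (1,1,1,1,1,1,1,1,1,1,1,1,1,1,1,1,1,2).

Now H_k = ker ∂_k / im ∂_{k+1}, so:

  H_0: rank C_0 − rank ∂_1 = 9 − 8 = 1, and the invariant factors of ∂_1 are all 1, so H_0 ≅ Z.
  H_1: rank ker ∂_1 − rank ∂_2 = (27 − 8) − 18 = 1, and ∂_2 has invariant factor 2 > 1, so H_1 ≅ Z ⊕ Z/2Z.
  H_2: rank ker ∂_2 − rank ∂_3 = (18 − 18) − 0 = 0, and there is no ∂_3, so H_2 ≅ 0.

As a check, the Euler characteristic is 9 − 27 + 18 = 0, which agrees with 1 − 1 + 0 = 0.

H_0 = Z,  H_1 = Z ⊕ Z/2Z,  H_2 = 0.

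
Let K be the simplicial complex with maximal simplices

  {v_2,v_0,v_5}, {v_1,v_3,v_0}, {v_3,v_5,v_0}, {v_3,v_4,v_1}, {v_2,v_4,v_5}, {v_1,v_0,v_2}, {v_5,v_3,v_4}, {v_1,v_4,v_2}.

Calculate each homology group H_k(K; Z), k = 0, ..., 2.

We work with the vertex ordering v_0 < v_1 < v_2 < v_3 < v_4 < v_5. The simplices of K, each written with vertices in increasing order, are:

  0-simplices (6): [v_0], [v_1], [v_2], [v_3], [v_4], [v_5]
  1-simplices (12): [v_0,v_1], [v_0,v_2], [v_0,v_3], [v_0,v_5], [v_1,v_2], [v_1,v_3], [v_1,v_4], [v_2,v_4], [v_2,v_5], [v_3,v_4], [v_3,v_5], [v_4,v_5]
  2-simplices (8): [v_0,v_1,v_2], [v_0,v_1,v_3], [v_0,v_2,v_5], [v_0,v_3,v_5], [v_1,v_2,v_4], [v_1,v_3,v_4], [v_2,v_4,v_5], [v_3,v_4,v_5]

Hence C_0 ≅ Z^6, C_1 ≅ Z^12, C_2 ≅ Z^8.

The boundary map ∂_1: C_1 → C_0 is given by ∂[p,q] = [q] − [p].
The 6×12 boundary matrix has rank 5 and Smith normal form diag(1,1,1,1,1).

Boundary ∂_2: C_2 → C_1 maps a triangle to the signed sum of its edges. For instance
  ∂[v_0,v_1,v_3] = [v_1,v_3] − [v_0,v_3] + [v_0,v_1],
  ∂[v_0,v_1,v_2] = [v_1,v_2] − [v_0,v_2] + [v_0,v_1].
The 12×8 boundary matrix has rank 7 and Smith normal form diag(1,1,1,1,1,1,1).

Computing H_k = (kernel of ∂_k) / (image of ∂_{k+1}):

  H_0: rank C_0 − rank ∂_1 = 6 − 5 = 1, and the invariant factors of ∂_1 are all 1, so H_0 = Z.
  H_1: rank ker ∂_1 − rank ∂_2 = (12 − 5) − 7 = 0, and the invariant factors of ∂_2 are all 1, so H_1 = 0.
  H_2: rank ker ∂_2 − rank ∂_3 = (8 − 7) − 0 = 1, and there is no ∂_3, so H_2 = Z.

As a check, the Euler characteristic is 6 − 12 + 8 = 2, which agrees with 1 − 0 + 1 = 2.

H_0 ≅ Z,  H_1 = 0,  H_2 ≅ Z.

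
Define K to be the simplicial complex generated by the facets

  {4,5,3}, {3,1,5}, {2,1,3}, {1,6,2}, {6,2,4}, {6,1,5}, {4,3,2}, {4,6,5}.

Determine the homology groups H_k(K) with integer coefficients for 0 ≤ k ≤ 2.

H_0 ≅ Z,  H_1 = 0,  H_2 ≅ Z.

Order the vertices as 1 < 2 < 3 < 4 < 5 < 6. Listing each simplex with vertices in this order, K has dimension 2 with simplices:

  0-simplices (6): [1], [2], [3], [4], [5], [6]
  1-simplices (12): [1,2], [1,3], [1,5], [1,6], [2,3], [2,4], [2,6], [3,4], [3,5], [4,5], [4,6], [5,6]
  2-simplices (8): [1,2,3], [1,2,6], [1,3,5], [1,5,6], [2,3,4], [2,4,6], [3,4,5], [4,5,6]

Hence C_0 ≅ Z^6, C_1 ≅ Z^12, C_2 ≅ Z^8.

Boundary ∂_1: C_1 → C_0 maps an edge to its endpoints' difference, ∂[p,q] = q − p. For instance
  ∂[5,6] = [6] − [5].
As a 6×12 matrix over Z this has rank 5, with invariant factors (1,1,1,1,1).

Boundary ∂_2: C_2 → C_1 sends each 2-simplex [p,q,r] to [q,r] − [p,r] + [p,q]. For instance
  ∂[1,2,6] = [2,6] − [1,6] + [1,2],
  ∂[3,4,5] = [4,5] − [3,5] + [3,4].
This gives a 12×8 integer matrix of rank 7; reducing to Smith normal form yields diagonal entries (1,1,1,1,1,1,1).

Reading off H_k = ker ∂_k / im ∂_{k+1}:

  H_0: rank C_0 − rank ∂_1 = 6 − 5 = 1, and the invariant factors of ∂_1 are all 1, so H_0 = Z.
  H_1: rank ker ∂_1 − rank ∂_2 = (12 − 5) − 7 = 0, and the invariant factors of ∂_2 are all 1, so H_1 = 0.
  H_2: rank ker ∂_2 − rank ∂_3 = (8 − 7) − 0 = 1, and there is no ∂_3, so H_2 = Z.

As a check, the Euler characteristic is 6 − 12 + 8 = 2, which agrees with 1 − 0 + 1 = 2.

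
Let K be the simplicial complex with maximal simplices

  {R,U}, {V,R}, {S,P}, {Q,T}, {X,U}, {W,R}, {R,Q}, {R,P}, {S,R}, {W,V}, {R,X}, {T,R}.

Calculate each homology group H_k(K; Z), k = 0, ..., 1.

H_0 = Z,  H_1 = Z^4.

Take the total order P < Q < R < S < T < U < V < W < X on the vertex set. Then K (dimension 1) consists of the simplices:

  0-simplices (9): P, Q, R, S, T, U, V, W, X
  1-simplices (12): PR, PS, QR, QT, RS, RT, RU, RV, RW, RX, UX, VW

giving chain groups C_0 ≅ Z^9, C_1 ≅ Z^12.

Boundary ∂_1: C_1 → C_0 maps an edge to its endpoints' difference, ∂[p,q] = q − p.
As a 9×12 matrix over Z this has rank 8, with invariant factors (1,1,1,1,1,1,1,1).

Computing H_k = (kernel of ∂_k) / (image of ∂_{k+1}):

  H_0: rank C_0 − rank ∂_1 = 9 − 8 = 1, and the invariant factors of ∂_1 are all 1, so H_0 = Z.
  H_1: rank ker ∂_1 − rank ∂_2 = (12 − 8) − 0 = 4, and there is no ∂_2, so H_1 = Z^4.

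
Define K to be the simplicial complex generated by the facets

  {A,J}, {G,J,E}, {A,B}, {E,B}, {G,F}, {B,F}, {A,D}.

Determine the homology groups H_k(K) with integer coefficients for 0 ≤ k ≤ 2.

H_0 = Z,  H_1 = Z^2,  H_2 = 0.

Order the vertices as A < B < D < E < F < G < J. Listing each simplex with vertices in this order, K has dimension 2 with simplices:

  0-simplices (7): A, B, D, E, F, G, J
  1-simplices (9): AB, AD, AJ, BE, BF, EG, EJ, FG, GJ
  2-simplices (1): EGJ

Hence C_0 ≅ Z^7, C_1 ≅ Z^9, C_2 ≅ Z^1.

The boundary map ∂_1: C_1 → C_0 maps an edge to its endpoints' difference, ∂[p,q] = q − p. For instance
  ∂BE = E − B.
This gives a 7×9 integer matrix of rank 6; reducing to Smith normal form yields diagonal entries (1,1,1,1,1,1).

∂_2: C_2 → C_1 maps a triangle to the signed sum of its edges. For instance
  ∂EGJ = GJ − EJ + EG.
This gives a 9×1 integer matrix of rank 1; reducing to Smith normal form yields diagonal entries (1).

From H_k ≅ ker(∂_k) / im(∂_{k+1}) we obtain:

  H_0: rank C_0 − rank ∂_1 = 7 − 6 = 1, and the invariant factors of ∂_1 are all 1, so H_0 = Z.
  H_1: rank ker ∂_1 − rank ∂_2 = (9 − 6) − 1 = 2, and the invariant factors of ∂_2 are all 1, so H_1 = Z^2.
  H_2: rank ker ∂_2 − rank ∂_3 = (1 − 1) − 0 = 0, and there is no ∂_3, so H_2 = 0.

As a check, the Euler characteristic is 7 − 9 + 1 = -1, which agrees with 1 − 2 + 0 = -1.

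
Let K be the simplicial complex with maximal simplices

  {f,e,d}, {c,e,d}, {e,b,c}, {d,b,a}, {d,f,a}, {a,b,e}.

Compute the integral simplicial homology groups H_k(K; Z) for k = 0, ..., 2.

H_0 = Z,  H_1 = Z,  H_2 = 0.

We work with the vertex ordering a < b < c < d < e < f. The simplices of K, each written with vertices in increasing order, are:

  0-simplices (6): a, b, c, d, e, f
  1-simplices (12): ab, ad, ae, af, bc, bd, be, cd, ce, de, df, ef
  2-simplices (6): abd, abe, adf, bce, cde, def

Hence C_0 ≅ Z^6, C_1 ≅ Z^12, C_2 ≅ Z^6.

∂_1: C_1 → C_0 is given by ∂[p,q] = [q] − [p]. For instance
  ∂ef = f − e.
This gives a 6×12 integer matrix of rank 5; reducing to Smith normal form yields diagonal entries (1,1,1,1,1).

The boundary map ∂_2: C_2 → C_1 acts by ∂[p,q,r] = [q,r] − [p,r] + [p,q]. For instance
  ∂adf = df − af + ad,
  ∂bce = ce − be + bc.
This gives a 12×6 integer matrix of rank 6; reducing to Smith normal form yields diagonal entries (1,1,1,1,1,1).

Reading off H_k = ker ∂_k / im ∂_{k+1}:

  H_0: rank C_0 − rank ∂_1 = 6 − 5 = 1, and the invariant factors of ∂_1 are all 1, so H_0 = Z.
  H_1: rank ker ∂_1 − rank ∂_2 = (12 − 5) − 6 = 1, and the invariant factors of ∂_2 are all 1, so H_1 = Z.
  H_2: rank ker ∂_2 − rank ∂_3 = (6 − 6) − 0 = 0, and there is no ∂_3, so H_2 = 0.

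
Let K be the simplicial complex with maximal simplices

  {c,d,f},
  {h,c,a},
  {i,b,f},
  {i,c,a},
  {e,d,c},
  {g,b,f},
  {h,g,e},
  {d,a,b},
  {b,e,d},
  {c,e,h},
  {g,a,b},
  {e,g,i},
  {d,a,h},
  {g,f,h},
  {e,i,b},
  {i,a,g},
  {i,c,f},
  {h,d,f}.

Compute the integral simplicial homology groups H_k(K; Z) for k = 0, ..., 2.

H_0 ≅ Z,  H_1 ≅ Z ⊕ Z/2,  H_2 = 0.

K has 9 vertices, 27 edges, 18 triangles.
rank ∂_0 = 0, rank ∂_1 = 8 ⇒ b_0 = 9 − 0 − 8 = 1; all invariant factors of ∂_1 are 1 so no torsion. So H_0 ≅ Z.
rank ∂_1 = 8, rank ∂_2 = 18 ⇒ b_1 = 27 − 8 − 18 = 1; ∂_2 has invariant factor(s) [2] giving torsion. So H_1 ≅ Z ⊕ Z/2.
rank ∂_2 = 18, rank ∂_3 = 0 ⇒ b_2 = 18 − 18 − 0 = 0. So H_2 ≅ 0.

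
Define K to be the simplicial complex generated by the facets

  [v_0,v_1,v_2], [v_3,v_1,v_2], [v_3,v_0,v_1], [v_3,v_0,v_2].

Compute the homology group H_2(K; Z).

H_2 ≅ Z.

We work with the vertex ordering v_0 < v_1 < v_2 < v_3. The simplices of K, each written with vertices in increasing order, are:

  0-simplices (4): [v_0], [v_1], [v_2], [v_3]
  1-simplices (6): [v_0,v_1], [v_0,v_2], [v_0,v_3], [v_1,v_2], [v_1,v_3], [v_2,v_3]
  2-simplices (4): [v_0,v_1,v_2], [v_0,v_1,v_3], [v_0,v_2,v_3], [v_1,v_2,v_3]

giving chain groups C_0 ≅ Z^4, C_1 ≅ Z^6, C_2 ≅ Z^4.

Boundary ∂_1: C_1 → C_0 is given by ∂[p,q] = [q] − [p].
As a 4×6 matrix over Z this has rank 3, with invariant factors (1,1,1).

The boundary map ∂_2: C_2 → C_1 sends each 2-simplex [p,q,r] to [q,r] − [p,r] + [p,q]. For instance
  ∂[v_0,v_2,v_3] = [v_2,v_3] − [v_0,v_3] + [v_0,v_2],
  ∂[v_1,v_2,v_3] = [v_2,v_3] − [v_1,v_3] + [v_1,v_2].
The 6×4 boundary matrix has rank 3 and Smith normal form diag(1,1,1).

Now H_k = ker ∂_k / im ∂_{k+1}, so:

  H_2: rank ker ∂_2 − rank ∂_3 = (4 − 3) − 0 = 1, and there is no ∂_3, so H_2 ≅ Z.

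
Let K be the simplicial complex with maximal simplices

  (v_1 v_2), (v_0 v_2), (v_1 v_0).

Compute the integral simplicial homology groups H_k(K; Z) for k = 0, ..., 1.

We work with the vertex ordering v_0 < v_1 < v_2. The simplices of K, each written with vertices in increasing order, are:

  0-simplices (3): [v_0], [v_1], [v_2]
  1-simplices (3): [v_0,v_1], [v_0,v_2], [v_1,v_2]

Hence C_0 ≅ Z^3, C_1 ≅ Z^3.

The boundary map ∂_1: C_1 → C_0 is given by ∂[p,q] = [q] − [p].
As a 3×3 matrix over Z this has rank 2, with invariant factors (1,1).

Reading off H_k = ker ∂_k / im ∂_{k+1}:

  H_0: rank C_0 − rank ∂_1 = 3 − 2 = 1, and the invariant factors of ∂_1 are all 1, so H_0 ≅ Z.
  H_1: rank ker ∂_1 − rank ∂_2 = (3 − 2) − 0 = 1, and there is no ∂_2, so H_1 ≅ Z.

As a check, the Euler characteristic is 3 − 3 = 0, which agrees with 1 − 1 = 0.

H_0 = Z,  H_1 = Z.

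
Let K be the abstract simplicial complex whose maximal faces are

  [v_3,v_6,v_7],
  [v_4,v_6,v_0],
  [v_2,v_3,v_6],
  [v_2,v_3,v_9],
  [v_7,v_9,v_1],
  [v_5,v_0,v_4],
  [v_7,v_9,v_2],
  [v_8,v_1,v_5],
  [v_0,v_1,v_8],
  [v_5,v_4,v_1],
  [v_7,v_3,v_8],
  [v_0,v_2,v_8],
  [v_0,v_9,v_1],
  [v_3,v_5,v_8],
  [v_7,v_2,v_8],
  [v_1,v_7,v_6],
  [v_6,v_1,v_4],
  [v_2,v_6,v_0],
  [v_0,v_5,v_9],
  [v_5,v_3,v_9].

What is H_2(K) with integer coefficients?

H_2 = 0.

Take the total order v_0 < v_1 < v_2 < v_3 < v_4 < v_5 < v_6 < v_7 < v_8 < v_9 on the vertex set. Then K (dimension 2) consists of the simplices:

  0-simplices (10): [v_0], [v_1], [v_2], [v_3], [v_4], [v_5], [v_6], [v_7], [v_8], [v_9]
  1-simplices (30): (30 of them)
  2-simplices (20): (20 of them)

Hence C_0 ≅ Z^10, C_1 ≅ Z^30, C_2 ≅ Z^20.

∂_1: C_1 → C_0 is given by ∂[p,q] = [q] − [p].
The 10×30 boundary matrix has rank 9 and Smith normal form diag(1,1,1,1,1,1,1,1,1).

The boundary map ∂_2: C_2 → C_1 sends each 2-simplex [p,q,r] to [q,r] − [p,r] + [p,q]. For instance
  ∂[v_1,v_4,v_6] = [v_4,v_6] − [v_1,v_6] + [v_1,v_4],
  ∂[v_2,v_3,v_6] = [v_3,v_6] − [v_2,v_6] + [v_2,v_3].
As a 30×20 matrix over Z this has rank 20, with invariant factors (1,1,1,1,1,1,1,1,1,1,1,1,1,1,1,1,1,1,1,2).

Computing H_k = (kernel of ∂_k) / (image of ∂_{k+1}):

  H_2: rank ker ∂_2 − rank ∂_3 = (20 − 20) − 0 = 0, and there is no ∂_3, so H_2 ≅ 0.

(K is a triangulation of the Klein bottle.)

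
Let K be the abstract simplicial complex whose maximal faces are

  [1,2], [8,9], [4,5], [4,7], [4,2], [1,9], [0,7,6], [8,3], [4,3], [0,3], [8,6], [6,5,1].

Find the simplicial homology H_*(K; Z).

H_0 = Z,  H_1 = Z^5,  H_2 = 0.

Take the total order 0 < 1 < 2 < 3 < 4 < 5 < 6 < 7 < 8 < 9 on the vertex set. Then K (dimension 2) consists of the simplices:

  0-simplices (10): [0], [1], [2], [3], [4], [5], [6], [7], [8], [9]
  1-simplices (16): [0,3], [0,6], [0,7], [1,2], [1,5], [1,6], [1,9], [2,4], [3,4], [3,8], [4,5], [4,7], [5,6], [6,7], [6,8], [8,9]
  2-simplices (2): [0,6,7], [1,5,6]

Hence C_0 ≅ Z^10, C_1 ≅ Z^16, C_2 ≅ Z^2.

∂_1: C_1 → C_0 maps an edge to its endpoints' difference, ∂[p,q] = q − p. For instance
  ∂[8,9] = [9] − [8].
The 10×16 boundary matrix has rank 9 and Smith normal form diag(1,1,1,1,1,1,1,1,1).

∂_2: C_2 → C_1 maps a triangle to the signed sum of its edges. For instance
  ∂[1,5,6] = [5,6] − [1,6] + [1,5],
  ∂[0,6,7] = [6,7] − [0,7] + [0,6].
The 16×2 boundary matrix has rank 2 and Smith normal form diag(1,1).

Now H_k = ker ∂_k / im ∂_{k+1}, so:

  H_0: rank C_0 − rank ∂_1 = 10 − 9 = 1, and the invariant factors of ∂_1 are all 1, so H_0 = Z.
  H_1: rank ker ∂_1 − rank ∂_2 = (16 − 9) − 2 = 5, and the invariant factors of ∂_2 are all 1, so H_1 = Z^5.
  H_2: rank ker ∂_2 − rank ∂_3 = (2 − 2) − 0 = 0, and there is no ∂_3, so H_2 = 0.

As a check, the Euler characteristic is 10 − 16 + 2 = -4, which agrees with 1 − 5 + 0 = -4.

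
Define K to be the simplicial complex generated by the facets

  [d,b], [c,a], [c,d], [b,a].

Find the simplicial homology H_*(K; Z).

H_0 ≅ Z,  H_1 ≅ Z.

Take the total order a < b < c < d on the vertex set. Then K (dimension 1) consists of the simplices:

  0-simplices (4): a, b, c, d
  1-simplices (4): ab, ac, bd, cd

Hence C_0 ≅ Z^4, C_1 ≅ Z^4.

The boundary map ∂_1: C_1 → C_0 sends each edge [p,q] (with p < q) to q − p.
The 4×4 boundary matrix has rank 3 and Smith normal form diag(1,1,1).

From H_k ≅ ker(∂_k) / im(∂_{k+1}) we obtain:

  H_0: rank C_0 − rank ∂_1 = 4 − 3 = 1, and the invariant factors of ∂_1 are all 1, so H_0 = Z.
  H_1: rank ker ∂_1 − rank ∂_2 = (4 − 3) − 0 = 1, and there is no ∂_2, so H_1 = Z.

As a check, the Euler characteristic is 4 − 4 = 0, which agrees with 1 − 1 = 0.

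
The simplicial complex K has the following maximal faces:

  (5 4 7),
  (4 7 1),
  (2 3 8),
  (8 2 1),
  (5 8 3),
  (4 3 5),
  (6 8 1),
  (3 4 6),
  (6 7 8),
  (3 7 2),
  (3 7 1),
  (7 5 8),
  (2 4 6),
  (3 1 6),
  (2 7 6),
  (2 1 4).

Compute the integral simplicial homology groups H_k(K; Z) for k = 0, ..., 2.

Order the vertices as 1 < 2 < 3 < 4 < 5 < 6 < 7 < 8. Listing each simplex with vertices in this order, K has dimension 2 with simplices:

  0-simplices (8): [1], [2], [3], [4], [5], [6], [7], [8]
  1-simplices (24): (24 of them)
  2-simplices (16): [1,2,4], [1,2,8], [1,3,6], [1,3,7], [1,4,7], [1,6,8], [2,3,7], [2,3,8], [2,4,6], [2,6,7], [3,4,5], [3,4,6], [3,5,8], [4,5,7], [5,7,8], [6,7,8]

giving chain groups C_0 ≅ Z^8, C_1 ≅ Z^24, C_2 ≅ Z^16.

The boundary map ∂_1: C_1 → C_0 sends each edge [p,q] (with p < q) to q − p.
This gives a 8×24 integer matrix of rank 7; reducing to Smith normal form yields diagonal entries (1,1,1,1,1,1,1).

The boundary map ∂_2: C_2 → C_1 acts by ∂[p,q,r] = [q,r] − [p,r] + [p,q]. For instance
  ∂[3,5,8] = [5,8] − [3,8] + [3,5],
  ∂[2,3,8] = [3,8] − [2,8] + [2,3].
The resulting 24×16 matrix has rank 15, and its Smith normal form has invariant factors (1,1,1,1,1,1,1,1,1,1,1,1,1,1,1).

From H_k ≅ ker(∂_k) / im(∂_{k+1}) we obtain:

  H_0: rank C_0 − rank ∂_1 = 8 − 7 = 1, and the invariant factors of ∂_1 are all 1, so H_0 = Z.
  H_1: rank ker ∂_1 − rank ∂_2 = (24 − 7) − 15 = 2, and the invariant factors of ∂_2 are all 1, so H_1 = Z^2.
  H_2: rank ker ∂_2 − rank ∂_3 = (16 − 15) − 0 = 1, and there is no ∂_3, so H_2 = Z.

H_0 ≅ Z,  H_1 ≅ Z^2,  H_2 ≅ Z.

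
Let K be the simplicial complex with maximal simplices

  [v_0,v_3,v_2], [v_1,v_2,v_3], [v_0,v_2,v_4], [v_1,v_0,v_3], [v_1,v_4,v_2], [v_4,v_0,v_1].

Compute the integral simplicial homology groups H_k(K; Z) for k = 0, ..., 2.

H_0 ≅ Z,  H_1 = 0,  H_2 ≅ Z.

Take the total order v_0 < v_1 < v_2 < v_3 < v_4 on the vertex set. Then K (dimension 2) consists of the simplices:

  0-simplices (5): [v_0], [v_1], [v_2], [v_3], [v_4]
  1-simplices (9): [v_0,v_1], [v_0,v_2], [v_0,v_3], [v_0,v_4], [v_1,v_2], [v_1,v_3], [v_1,v_4], [v_2,v_3], [v_2,v_4]
  2-simplices (6): [v_0,v_1,v_3], [v_0,v_1,v_4], [v_0,v_2,v_3], [v_0,v_2,v_4], [v_1,v_2,v_3], [v_1,v_2,v_4]

so the chain groups are C_0 ≅ Z^5, C_1 ≅ Z^9, C_2 ≅ Z^6.

Boundary ∂_1: C_1 → C_0 maps an edge to its endpoints' difference, ∂[p,q] = q − p.
As a 5×9 matrix over Z this has rank 4, with invariant factors (1,1,1,1).

∂_2: C_2 → C_1 sends each 2-simplex [p,q,r] to [q,r] − [p,r] + [p,q]. For instance
  ∂[v_0,v_1,v_3] = [v_1,v_3] − [v_0,v_3] + [v_0,v_1],
  ∂[v_1,v_2,v_3] = [v_2,v_3] − [v_1,v_3] + [v_1,v_2].
This gives a 9×6 integer matrix of rank 5; reducing to Smith normal form yields diagonal entries (1,1,1,1,1).

Now H_k = ker ∂_k / im ∂_{k+1}, so:

  H_0: rank C_0 − rank ∂_1 = 5 − 4 = 1, and the invariant factors of ∂_1 are all 1, so H_0 ≅ Z.
  H_1: rank ker ∂_1 − rank ∂_2 = (9 − 4) − 5 = 0, and the invariant factors of ∂_2 are all 1, so H_1 ≅ 0.
  H_2: rank ker ∂_2 − rank ∂_3 = (6 − 5) − 0 = 1, and there is no ∂_3, so H_2 ≅ Z.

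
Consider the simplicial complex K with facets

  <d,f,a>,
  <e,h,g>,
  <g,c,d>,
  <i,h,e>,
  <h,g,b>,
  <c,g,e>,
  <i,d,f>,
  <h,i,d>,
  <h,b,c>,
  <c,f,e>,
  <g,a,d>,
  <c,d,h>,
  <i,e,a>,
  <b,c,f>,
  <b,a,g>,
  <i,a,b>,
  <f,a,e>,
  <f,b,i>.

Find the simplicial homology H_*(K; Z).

H_0 ≅ Z,  H_1 ≅ Z ⊕ Z/2Z,  H_2 = 0.

Order the vertices as a < b < c < d < e < f < g < h < i. Listing each simplex with vertices in this order, K has dimension 2 with simplices:

  0-simplices (9): a, b, c, d, e, f, g, h, i
  1-simplices (27): ab, ad, ae, af, ag, ai, bc, bf, bg, bh, bi, cd, ce, cf, cg, ch, df, dg, dh, di, ef, eg, eh, ei, fi, gh, hi
  2-simplices (18): abg, abi, adf, adg, aef, aei, bcf, bch, bfi, bgh, cdg, cdh, cef, ceg, dfi, dhi, egh, ehi

giving chain groups C_0 ≅ Z^9, C_1 ≅ Z^27, C_2 ≅ Z^18.

Boundary ∂_1: C_1 → C_0 maps an edge to its endpoints' difference, ∂[p,q] = q − p.
As a 9×27 matrix over Z this has rank 8, with invariant factors (1,1,1,1,1,1,1,1).

∂_2: C_2 → C_1 maps a triangle to the signed sum of its edges. For instance
  ∂cdh = dh − ch + cd,
  ∂bcf = cf − bf + bc.
As a 27×18 matrix over Z this has rank 18, with invariant factors (1,1,1,1,1,1,1,1,1,1,1,1,1,1,1,1,1,2).

Now H_k = ker ∂_k / im ∂_{k+1}, so:

  H_0: rank C_0 − rank ∂_1 = 9 − 8 = 1, and the invariant factors of ∂_1 are all 1, so H_0 ≅ Z.
  H_1: rank ker ∂_1 − rank ∂_2 = (27 − 8) − 18 = 1, and ∂_2 has invariant factor 2 > 1, so H_1 ≅ Z ⊕ Z/2Z.
  H_2: rank ker ∂_2 − rank ∂_3 = (18 − 18) − 0 = 0, and there is no ∂_3, so H_2 ≅ 0.

As a check, the Euler characteristic is 9 − 27 + 18 = 0, which agrees with 1 − 1 + 0 = 0.
(K is a triangulation of the Klein bottle.)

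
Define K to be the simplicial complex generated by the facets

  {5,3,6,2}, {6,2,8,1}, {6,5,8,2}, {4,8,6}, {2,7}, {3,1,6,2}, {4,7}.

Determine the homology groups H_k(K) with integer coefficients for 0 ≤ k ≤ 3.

H_0 ≅ Z,  H_1 ≅ Z,  H_2 = 0,  H_3 = 0.

We work with the vertex ordering 1 < 2 < 3 < 4 < 5 < 6 < 7 < 8. The simplices of K, each written with vertices in increasing order, are:

  0-simplices (8): [1], [2], [3], [4], [5], [6], [7], [8]
  1-simplices (17): [1,2], [1,3], [1,6], [1,8], [2,3], [2,5], [2,6], [2,7], [2,8], [3,5], [3,6], [4,6], [4,7], [4,8], [5,6], [5,8], [6,8]
  2-simplices (13): [1,2,3], [1,2,6], [1,2,8], [1,3,6], [1,6,8], [2,3,5], [2,3,6], [2,5,6], [2,5,8], [2,6,8], [3,5,6], [4,6,8], [5,6,8]
  3-simplices (4): [1,2,3,6], [1,2,6,8], [2,3,5,6], [2,5,6,8]

giving chain groups C_0 ≅ Z^8, C_1 ≅ Z^17, C_2 ≅ Z^13, C_3 ≅ Z^4.

The boundary map ∂_1: C_1 → C_0 is given by ∂[p,q] = [q] − [p]. For instance
  ∂[1,6] = [6] − [1].
As a 8×17 matrix over Z this has rank 7, with invariant factors (1,1,1,1,1,1,1).

Boundary ∂_2: C_2 → C_1 sends each 2-simplex [p,q,r] to [q,r] − [p,r] + [p,q]. For instance
  ∂[2,5,6] = [5,6] − [2,6] + [2,5],
  ∂[2,3,5] = [3,5] − [2,5] + [2,3].
This gives a 17×13 integer matrix of rank 9; reducing to Smith normal form yields diagonal entries (1,1,1,1,1,1,1,1,1).

Boundary ∂_3: C_3 → C_2 sends each 3-simplex σ to the alternating sum Σ_i (−1)^i (σ with its i-th vertex removed). For instance
  ∂[1,2,6,8] = [2,6,8] − [1,6,8] + [1,2,8] − [1,2,6],
  ∂[2,5,6,8] = [5,6,8] − [2,6,8] + [2,5,8] − [2,5,6].
The 13×4 boundary matrix has rank 4 and Smith normal form diag(1,1,1,1).

Now H_k = ker ∂_k / im ∂_{k+1}, so:

  H_0: rank C_0 − rank ∂_1 = 8 − 7 = 1, and the invariant factors of ∂_1 are all 1, so H_0 ≅ Z.
  H_1: rank ker ∂_1 − rank ∂_2 = (17 − 7) − 9 = 1, and the invariant factors of ∂_2 are all 1, so H_1 ≅ Z.
  H_2: rank ker ∂_2 − rank ∂_3 = (13 − 9) − 4 = 0, and the invariant factors of ∂_3 are all 1, so H_2 ≅ 0.
  H_3: rank ker ∂_3 − rank ∂_4 = (4 − 4) − 0 = 0, and there is no ∂_4, so H_3 ≅ 0.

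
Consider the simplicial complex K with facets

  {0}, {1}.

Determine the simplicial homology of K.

Take the total order 0 < 1 on the vertex set. Then K (dimension 0) consists of the simplices:

  0-simplices (2): [0], [1]

giving chain groups C_0 ≅ Z^2.

From H_k ≅ ker(∂_k) / im(∂_{k+1}) we obtain:

  H_0: rank C_0 − rank ∂_1 = 2 − 0 = 2, and there is no ∂_1, so H_0 = Z^2.

H_0 ≅ Z^2.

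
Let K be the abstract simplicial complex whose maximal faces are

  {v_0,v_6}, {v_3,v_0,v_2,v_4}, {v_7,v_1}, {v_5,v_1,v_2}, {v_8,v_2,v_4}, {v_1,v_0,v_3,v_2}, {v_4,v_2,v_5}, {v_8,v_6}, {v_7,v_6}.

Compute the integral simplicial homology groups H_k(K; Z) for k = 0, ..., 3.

H_0 ≅ Z,  H_1 ≅ Z^2,  H_2 = 0,  H_3 = 0.

K has 9 vertices, 18 edges, 10 triangles, 2 3-simplices.
rank ∂_0 = 0, rank ∂_1 = 8 ⇒ b_0 = 9 − 0 − 8 = 1; all invariant factors of ∂_1 are 1 so no torsion. So H_0 ≅ Z.
rank ∂_1 = 8, rank ∂_2 = 8 ⇒ b_1 = 18 − 8 − 8 = 2; all invariant factors of ∂_2 are 1 so no torsion. So H_1 ≅ Z^2.
rank ∂_2 = 8, rank ∂_3 = 2 ⇒ b_2 = 10 − 8 − 2 = 0; all invariant factors of ∂_3 are 1 so no torsion. So H_2 ≅ 0.
rank ∂_3 = 2, rank ∂_4 = 0 ⇒ b_3 = 2 − 2 − 0 = 0. So H_3 ≅ 0.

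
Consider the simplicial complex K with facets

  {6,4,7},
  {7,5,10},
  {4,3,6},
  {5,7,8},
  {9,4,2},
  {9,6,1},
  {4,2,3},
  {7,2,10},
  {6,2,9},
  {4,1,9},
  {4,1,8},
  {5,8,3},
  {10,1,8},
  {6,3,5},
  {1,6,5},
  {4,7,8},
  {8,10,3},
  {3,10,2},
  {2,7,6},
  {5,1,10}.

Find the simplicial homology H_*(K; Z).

Order the vertices as 1 < 2 < 3 < 4 < 5 < 6 < 7 < 8 < 9 < 10. Listing each simplex with vertices in this order, K has dimension 2 with simplices:

  0-simplices (10): [1], [2], [3], [4], [5], [6], [7], [8], [9], [10]
  1-simplices (30): (30 of them)
  2-simplices (20): (20 of them)

giving chain groups C_0 ≅ Z^10, C_1 ≅ Z^30, C_2 ≅ Z^20.

Boundary ∂_1: C_1 → C_0 sends each edge [p,q] (with p < q) to q − p.
This gives a 10×30 integer matrix of rank 9; reducing to Smith normal form yields diagonal entries (1,1,1,1,1,1,1,1,1).

Boundary ∂_2: C_2 → C_1 sends each 2-simplex [p,q,r] to [q,r] − [p,r] + [p,q]. For instance
  ∂[4,6,7] = [6,7] − [4,7] + [4,6],
  ∂[5,7,8] = [7,8] − [5,8] + [5,7].
The resulting 30×20 matrix has rank 20, and its Smith normal form has invariant factors (1,1,1,1,1,1,1,1,1,1,1,1,1,1,1,1,1,1,1,2).

Now H_k = ker ∂_k / im ∂_{k+1}, so:

  H_0: rank C_0 − rank ∂_1 = 10 − 9 = 1, and the invariant factors of ∂_1 are all 1, so H_0 = Z.
  H_1: rank ker ∂_1 − rank ∂_2 = (30 − 9) − 20 = 1, and ∂_2 has invariant factor 2 > 1, so H_1 = Z ⊕ Z_2.
  H_2: rank ker ∂_2 − rank ∂_3 = (20 − 20) − 0 = 0, and there is no ∂_3, so H_2 = 0.

H_0 ≅ Z,  H_1 ≅ Z ⊕ Z_2,  H_2 = 0.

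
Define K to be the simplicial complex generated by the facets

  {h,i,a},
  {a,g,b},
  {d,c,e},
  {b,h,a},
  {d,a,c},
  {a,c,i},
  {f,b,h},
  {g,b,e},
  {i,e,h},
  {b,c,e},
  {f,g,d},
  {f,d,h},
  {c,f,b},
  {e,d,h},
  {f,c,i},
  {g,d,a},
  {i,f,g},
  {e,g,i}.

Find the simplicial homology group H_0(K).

H_0 = Z.

K has 9 vertices, 27 edges, 18 triangles.
rank ∂_0 = 0, rank ∂_1 = 8 ⇒ b_0 = 9 − 0 − 8 = 1; all invariant factors of ∂_1 are 1 so no torsion. So H_0 ≅ Z.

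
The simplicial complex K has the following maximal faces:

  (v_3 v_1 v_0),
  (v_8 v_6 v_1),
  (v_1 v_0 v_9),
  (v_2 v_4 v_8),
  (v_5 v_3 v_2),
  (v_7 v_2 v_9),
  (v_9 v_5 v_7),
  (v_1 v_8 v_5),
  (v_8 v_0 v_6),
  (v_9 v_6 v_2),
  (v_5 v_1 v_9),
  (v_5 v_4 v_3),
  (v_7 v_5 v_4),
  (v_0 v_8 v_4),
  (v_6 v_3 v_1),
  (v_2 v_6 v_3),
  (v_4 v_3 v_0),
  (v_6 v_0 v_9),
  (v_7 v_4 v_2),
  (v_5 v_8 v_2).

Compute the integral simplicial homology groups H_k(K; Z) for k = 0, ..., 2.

H_0 ≅ Z,  H_1 ≅ Z ⊕ Z/2,  H_2 = 0.

K has 10 vertices, 30 edges, 20 triangles.
rank ∂_0 = 0, rank ∂_1 = 9 ⇒ b_0 = 10 − 0 − 9 = 1; all invariant factors of ∂_1 are 1 so no torsion. So H_0 ≅ Z.
rank ∂_1 = 9, rank ∂_2 = 20 ⇒ b_1 = 30 − 9 − 20 = 1; ∂_2 has invariant factor(s) [2] giving torsion. So H_1 ≅ Z ⊕ Z/2.
rank ∂_2 = 20, rank ∂_3 = 0 ⇒ b_2 = 20 − 20 − 0 = 0. So H_2 ≅ 0.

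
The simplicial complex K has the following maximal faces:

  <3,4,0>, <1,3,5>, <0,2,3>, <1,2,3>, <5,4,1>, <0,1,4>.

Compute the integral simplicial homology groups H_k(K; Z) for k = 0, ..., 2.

Fix the vertex order 0 < 1 < 2 < 3 < 4 < 5 and write every simplex with vertices in increasing order. Then dim K = 2 and the simplices of K are:

  0-simplices (6): [0], [1], [2], [3], [4], [5]
  1-simplices (12): [0,1], [0,2], [0,3], [0,4], [1,2], [1,3], [1,4], [1,5], [2,3], [3,4], [3,5], [4,5]
  2-simplices (6): [0,1,4], [0,2,3], [0,3,4], [1,2,3], [1,3,5], [1,4,5]

giving chain groups C_0 ≅ Z^6, C_1 ≅ Z^12, C_2 ≅ Z^6.

∂_1: C_1 → C_0 is given by ∂[p,q] = [q] − [p]. For instance
  ∂[0,3] = [3] − [0].
This gives a 6×12 integer matrix of rank 5; reducing to Smith normal form yields diagonal entries (1,1,1,1,1).

Boundary ∂_2: C_2 → C_1 sends each 2-simplex [p,q,r] to [q,r] − [p,r] + [p,q]. For instance
  ∂[1,3,5] = [3,5] − [1,5] + [1,3],
  ∂[1,4,5] = [4,5] − [1,5] + [1,4].
This gives a 12×6 integer matrix of rank 6; reducing to Smith normal form yields diagonal entries (1,1,1,1,1,1).

Reading off H_k = ker ∂_k / im ∂_{k+1}:

  H_0: rank C_0 − rank ∂_1 = 6 − 5 = 1, and the invariant factors of ∂_1 are all 1, so H_0 = Z.
  H_1: rank ker ∂_1 − rank ∂_2 = (12 − 5) − 6 = 1, and the invariant factors of ∂_2 are all 1, so H_1 = Z.
  H_2: rank ker ∂_2 − rank ∂_3 = (6 − 6) − 0 = 0, and there is no ∂_3, so H_2 = 0.

As a check, the Euler characteristic is 6 − 12 + 6 = 0, which agrees with 1 − 1 + 0 = 0.
(K is a triangulation of the cylinder S^1 x I.)

H_0 = Z,  H_1 = Z,  H_2 = 0.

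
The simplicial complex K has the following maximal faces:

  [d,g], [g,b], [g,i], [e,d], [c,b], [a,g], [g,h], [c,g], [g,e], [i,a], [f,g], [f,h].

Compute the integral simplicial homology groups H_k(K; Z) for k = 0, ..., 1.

We work with the vertex ordering a < b < c < d < e < f < g < h < i. The simplices of K, each written with vertices in increasing order, are:

  0-simplices (9): a, b, c, d, e, f, g, h, i
  1-simplices (12): ag, ai, bc, bg, cg, de, dg, eg, fg, fh, gh, gi

Hence C_0 ≅ Z^9, C_1 ≅ Z^12.

∂_1: C_1 → C_0 maps an edge to its endpoints' difference, ∂[p,q] = q − p.
This gives a 9×12 integer matrix of rank 8; reducing to Smith normal form yields diagonal entries (1,1,1,1,1,1,1,1).

From H_k ≅ ker(∂_k) / im(∂_{k+1}) we obtain:

  H_0: rank C_0 − rank ∂_1 = 9 − 8 = 1, and the invariant factors of ∂_1 are all 1, so H_0 ≅ Z.
  H_1: rank ker ∂_1 − rank ∂_2 = (12 − 8) − 0 = 4, and there is no ∂_2, so H_1 ≅ Z^4.

As a check, the Euler characteristic is 9 − 12 = -3, which agrees with 1 − 4 = -3.

H_0 = Z,  H_1 = Z^4.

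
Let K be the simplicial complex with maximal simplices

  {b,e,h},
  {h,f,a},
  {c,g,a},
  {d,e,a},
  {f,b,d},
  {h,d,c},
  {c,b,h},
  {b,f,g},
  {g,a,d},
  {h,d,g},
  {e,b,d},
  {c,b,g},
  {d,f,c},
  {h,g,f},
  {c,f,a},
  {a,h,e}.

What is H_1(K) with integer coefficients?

Fix the vertex order a < b < c < d < e < f < g < h and write every simplex with vertices in increasing order. Then dim K = 2 and the simplices of K are:

  0-simplices (8): a, b, c, d, e, f, g, h
  1-simplices (24): ac, ad, ae, af, ag, ah, bc, bd, be, bf, bg, bh, cd, cf, cg, ch, de, df, dg, dh, eh, fg, fh, gh
  2-simplices (16): acf, acg, ade, adg, aeh, afh, bcg, bch, bde, bdf, beh, bfg, cdf, cdh, dgh, fgh

giving chain groups C_0 ≅ Z^8, C_1 ≅ Z^24, C_2 ≅ Z^16.

∂_1: C_1 → C_0 is given by ∂[p,q] = [q] − [p].
This gives a 8×24 integer matrix of rank 7; reducing to Smith normal form yields diagonal entries (1,1,1,1,1,1,1).

The boundary map ∂_2: C_2 → C_1 sends each 2-simplex [p,q,r] to [q,r] − [p,r] + [p,q]. For instance
  ∂bch = ch − bh + bc,
  ∂acf = cf − af + ac.
This gives a 24×16 integer matrix of rank 15; reducing to Smith normal form yields diagonal entries (1,1,1,1,1,1,1,1,1,1,1,1,1,1,1).

From H_k ≅ ker(∂_k) / im(∂_{k+1}) we obtain:

  H_1: rank ker ∂_1 − rank ∂_2 = (24 − 7) − 15 = 2, and the invariant factors of ∂_2 are all 1, so H_1 ≅ Z^2.

(K is a triangulation of the torus T^2.)

H_1 = Z^2.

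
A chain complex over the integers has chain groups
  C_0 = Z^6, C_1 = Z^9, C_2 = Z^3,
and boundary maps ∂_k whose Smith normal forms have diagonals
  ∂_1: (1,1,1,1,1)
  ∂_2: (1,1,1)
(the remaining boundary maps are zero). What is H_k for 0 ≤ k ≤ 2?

H_0: b_0 = 6 − 0 − 5 = 1; torsion from ∂_1 factors > 1: none. So H_0 = Z.
H_1: b_1 = 9 − 5 − 3 = 1; torsion from ∂_2 factors > 1: none. So H_1 = Z.
H_2: b_2 = 3 − 3 − 0 = 0; torsion from ∂_3 factors > 1: none. So H_2 = 0.

H_0 = Z,  H_1 = Z,  H_2 = 0.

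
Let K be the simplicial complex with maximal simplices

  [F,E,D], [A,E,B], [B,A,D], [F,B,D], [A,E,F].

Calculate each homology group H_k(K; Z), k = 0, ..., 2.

K has 5 vertices, 10 edges, 5 triangles.
rank ∂_0 = 0, rank ∂_1 = 4 ⇒ b_0 = 5 − 0 − 4 = 1; all invariant factors of ∂_1 are 1 so no torsion. So H_0 = Z.
rank ∂_1 = 4, rank ∂_2 = 5 ⇒ b_1 = 10 − 4 − 5 = 1; all invariant factors of ∂_2 are 1 so no torsion. So H_1 = Z.
rank ∂_2 = 5, rank ∂_3 = 0 ⇒ b_2 = 5 − 5 − 0 = 0. So H_2 = 0.

H_0 = Z,  H_1 = Z,  H_2 = 0.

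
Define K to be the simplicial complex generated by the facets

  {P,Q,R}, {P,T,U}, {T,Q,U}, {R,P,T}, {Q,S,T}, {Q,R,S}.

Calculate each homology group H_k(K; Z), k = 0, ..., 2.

H_0 = Z,  H_1 = Z,  H_2 = 0.

Take the total order P < Q < R < S < T < U on the vertex set. Then K (dimension 2) consists of the simplices:

  0-simplices (6): P, Q, R, S, T, U
  1-simplices (12): PQ, PR, PT, PU, QR, QS, QT, QU, RS, RT, ST, TU
  2-simplices (6): PQR, PRT, PTU, QRS, QST, QTU

Hence C_0 ≅ Z^6, C_1 ≅ Z^12, C_2 ≅ Z^6.

Boundary ∂_1: C_1 → C_0 maps an edge to its endpoints' difference, ∂[p,q] = q − p. For instance
  ∂RT = T − R.
This gives a 6×12 integer matrix of rank 5; reducing to Smith normal form yields diagonal entries (1,1,1,1,1).

∂_2: C_2 → C_1 maps a triangle to the signed sum of its edges. For instance
  ∂QTU = TU − QU + QT,
  ∂PQR = QR − PR + PQ.
The resulting 12×6 matrix has rank 6, and its Smith normal form has invariant factors (1,1,1,1,1,1).

Now H_k = ker ∂_k / im ∂_{k+1}, so:

  H_0: rank C_0 − rank ∂_1 = 6 − 5 = 1, and the invariant factors of ∂_1 are all 1, so H_0 = Z.
  H_1: rank ker ∂_1 − rank ∂_2 = (12 − 5) − 6 = 1, and the invariant factors of ∂_2 are all 1, so H_1 = Z.
  H_2: rank ker ∂_2 − rank ∂_3 = (6 − 6) − 0 = 0, and there is no ∂_3, so H_2 = 0.

As a check, the Euler characteristic is 6 − 12 + 6 = 0, which agrees with 1 − 1 + 0 = 0.
(K is a triangulation of the cylinder S^1 x I.)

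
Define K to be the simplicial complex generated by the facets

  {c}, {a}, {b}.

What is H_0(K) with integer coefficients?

Order the vertices as a < b < c. Listing each simplex with vertices in this order, K has dimension 0 with simplices:

  0-simplices (3): a, b, c

so the chain groups are C_0 ≅ Z^3.

Computing H_k = (kernel of ∂_k) / (image of ∂_{k+1}):

  H_0: rank C_0 − rank ∂_1 = 3 − 0 = 3, and there is no ∂_1, so H_0 = Z^3.

(K is a triangulation of a set of 3 points.)

H_0 ≅ Z^3.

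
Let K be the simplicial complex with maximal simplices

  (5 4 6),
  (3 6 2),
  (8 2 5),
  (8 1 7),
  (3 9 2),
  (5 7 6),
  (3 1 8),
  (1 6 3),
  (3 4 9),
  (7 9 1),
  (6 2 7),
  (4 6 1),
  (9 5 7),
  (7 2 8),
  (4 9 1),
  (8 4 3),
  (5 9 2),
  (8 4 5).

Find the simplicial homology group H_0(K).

Take the total order 1 < 2 < 3 < 4 < 5 < 6 < 7 < 8 < 9 on the vertex set. Then K (dimension 2) consists of the simplices:

  0-simplices (9): [1], [2], [3], [4], [5], [6], [7], [8], [9]
  1-simplices (27): (27 of them)
  2-simplices (18): [1,3,6], [1,3,8], [1,4,6], [1,4,9], [1,7,8], [1,7,9], [2,3,6], [2,3,9], [2,5,8], [2,5,9], [2,6,7], [2,7,8], [3,4,8], [3,4,9], [4,5,6], [4,5,8], [5,6,7], [5,7,9]

Hence C_0 ≅ Z^9, C_1 ≅ Z^27, C_2 ≅ Z^18.

Boundary ∂_1: C_1 → C_0 maps an edge to its endpoints' difference, ∂[p,q] = q − p.
The resulting 9×27 matrix has rank 8, and its Smith normal form has invariant factors (1,1,1,1,1,1,1,1).

Boundary ∂_2: C_2 → C_1 sends each 2-simplex [p,q,r] to [q,r] − [p,r] + [p,q]. For instance
  ∂[2,6,7] = [6,7] − [2,7] + [2,6],
  ∂[2,5,8] = [5,8] − [2,8] + [2,5].
This gives a 27×18 integer matrix of rank 18; reducing to Smith normal form yields diagonal entries (1,1,1,1,1,1,1,1,1,1,1,1,1,1,1,1,1,2).

Computing H_k = (kernel of ∂_k) / (image of ∂_{k+1}):

  H_0: rank C_0 − rank ∂_1 = 9 − 8 = 1, and the invariant factors of ∂_1 are all 1, so H_0 ≅ Z.

H_0 ≅ Z.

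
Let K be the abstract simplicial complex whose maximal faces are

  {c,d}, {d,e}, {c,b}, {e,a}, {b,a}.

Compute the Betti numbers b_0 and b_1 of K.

Fix the vertex order a < b < c < d < e and write every simplex with vertices in increasing order. Then dim K = 1 and the simplices of K are:

  0-simplices (5): a, b, c, d, e
  1-simplices (5): ab, ae, bc, cd, de

so the chain groups are C_0 ≅ Z^5, C_1 ≅ Z^5.

∂_1: C_1 → C_0 maps an edge to its endpoints' difference, ∂[p,q] = q − p. For instance
  ∂ae = e − a.
The resulting 5×5 matrix has rank 4, and its Smith normal form has invariant factors (1,1,1,1).

From H_k ≅ ker(∂_k) / im(∂_{k+1}) we obtain:

  H_0: rank C_0 − rank ∂_1 = 5 − 4 = 1, and the invariant factors of ∂_1 are all 1, so H_0 = Z.
  H_1: rank ker ∂_1 − rank ∂_2 = (5 − 4) − 0 = 1, and there is no ∂_2, so H_1 = Z.

As a check, the Euler characteristic is 5 − 5 = 0, which agrees with 1 − 1 = 0.

Hence the Betti numbers are b_0 = 1, b_1 = 1.

b_0 = 1, b_1 = 1.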